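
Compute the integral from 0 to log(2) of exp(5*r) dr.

31/5

Let u = exp(r), so du = exp(r) dr. When r = 0, u = 1; when r = log(2), u = 2.
The integral becomes ∫ u**4 du from 1 to 2, with antiderivative u**5/5.
Back in r: F(r) = exp(5*r)/5.
Then F(log(2)) - F(0) = (32/5) - (1/5) = 31/5.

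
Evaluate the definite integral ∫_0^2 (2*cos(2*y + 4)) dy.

Let u = 2*y + 4, so du = 2 dy. When y = 0, u = 4; when y = 2, u = 8.
The integral becomes ∫ cos(u) du from 4 to 8, with antiderivative sin(u).
Back in y: F(y) = sin(2*y + 4).
Then F(2) - F(0) = (sin(8)) - (sin(4)) = -sin(4) + sin(8).

-sin(4) + sin(8)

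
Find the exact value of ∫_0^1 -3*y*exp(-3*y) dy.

(4 - exp(3))*exp(-3)/3

Integrate by parts once (u = y, dv = -3*exp(-3*y) dy).
An antiderivative is F(y) = (3*y + 1)*exp(-3*y)/3.
Then F(1) - F(0) = (4*exp(-3)/3) - (1/3) = (4 - exp(3))*exp(-3)/3.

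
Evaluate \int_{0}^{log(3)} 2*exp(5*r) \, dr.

484/5

Let u = exp(r), so du = exp(r) dr. When r = 0, u = 1; when r = log(3), u = 3.
The integral becomes 2·∫ u**4 du from 1 to 3, with antiderivative 2*u**5/5.
Back in r: F(r) = 2*exp(5*r)/5.
Then F(log(3)) - F(0) = (486/5) - (2/5) = 484/5.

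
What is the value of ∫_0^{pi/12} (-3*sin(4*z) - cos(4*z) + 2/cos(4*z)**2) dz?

-3/8 + 3*sqrt(3)/8

An antiderivative is F(z) = -sin(4*z)/4 + 3*cos(4*z)/4 + tan(4*z)/2.
Then F(pi/12) - F(0) = (3/8 + 3*sqrt(3)/8) - (3/4) = -3/8 + 3*sqrt(3)/8.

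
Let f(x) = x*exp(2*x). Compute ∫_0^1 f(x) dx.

Integrate by parts once (u = x, dv = exp(2*x) dx).
An antiderivative is F(x) = (2*x - 1)*exp(2*x)/4.
Then F(1) - F(0) = (exp(2)/4) - (-1/4) = 1/4 + exp(2)/4.

1/4 + exp(2)/4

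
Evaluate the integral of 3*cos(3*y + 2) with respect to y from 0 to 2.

-sin(2) + sin(8)

Let u = 3*y + 2, so du = 3 dy. When y = 0, u = 2; when y = 2, u = 8.
The integral becomes ∫ cos(u) du from 2 to 8, with antiderivative sin(u).
Back in y: F(y) = sin(3*y + 2).
Then F(2) - F(0) = (sin(8)) - (sin(2)) = -sin(2) + sin(8).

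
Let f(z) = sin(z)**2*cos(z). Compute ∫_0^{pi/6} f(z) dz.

Let u = sin(z), so du = cos(z) dz. When z = 0, u = 0; when z = pi/6, u = 1/2.
The integral becomes ∫ u**2 du from 0 to 1/2, with antiderivative u**3/3.
Back in z: F(z) = sin(z)**3/3.
Then F(pi/6) - F(0) = (1/24) - (0) = 1/24.

1/24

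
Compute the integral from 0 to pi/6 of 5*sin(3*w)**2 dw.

Use the identity sin^2(3*w) = (1 - cos(6*w))/2.
An antiderivative is F(w) = 5*w/2 - 5*sin(6*w)/12.
Then F(pi/6) - F(0) = (5*pi/12) - (0) = 5*pi/12.

5*pi/12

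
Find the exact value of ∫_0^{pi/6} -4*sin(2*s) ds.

An antiderivative is F(s) = 2*cos(2*s).
Then F(pi/6) - F(0) = (1) - (2) = -1.

-1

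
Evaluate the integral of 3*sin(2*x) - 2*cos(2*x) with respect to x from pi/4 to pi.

-1/2

An antiderivative is F(x) = -sin(2*x) - 3*cos(2*x)/2.
Then F(pi) - F(pi/4) = (-3/2) - (-1) = -1/2.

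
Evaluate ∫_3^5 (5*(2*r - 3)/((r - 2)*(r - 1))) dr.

5*log(2) + 5*log(3)

Factor the denominator: r**2 - 3*r + 2 = (r - 1)(r - 2).
Partial fractions: 5*(2*r - 3)/((r - 2)*(r - 1)) = 5/(r - 1) + 5/(r - 2).
An antiderivative is F(r) = 5*log(r - 2) + 5*log(r - 1).
Then F(5) - F(3) = (5*log(3) + 10*log(2)) - (log(32)) = 5*log(2) + 5*log(3).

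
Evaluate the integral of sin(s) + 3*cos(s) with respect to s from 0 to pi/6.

5/2 - sqrt(3)/2

An antiderivative is F(s) = 3*sin(s) - cos(s).
Then F(pi/6) - F(0) = (3/2 - sqrt(3)/2) - (-1) = 5/2 - sqrt(3)/2.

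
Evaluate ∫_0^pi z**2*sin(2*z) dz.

-pi**2/2

Integrate by parts twice (u = z^2, dv = sin(2*z) dz).
An antiderivative is F(z) = -z**2*cos(2*z)/2 + z*sin(2*z)/2 + cos(2*z)/4.
Then F(pi) - F(0) = (1/4 - pi**2/2) - (1/4) = -pi**2/2.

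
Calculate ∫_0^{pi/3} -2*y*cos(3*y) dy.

Integrate by parts once (u = y, dv = -2*cos(3*y) dy).
An antiderivative is F(y) = -2*y*sin(3*y)/3 - 2*cos(3*y)/9.
Then F(pi/3) - F(0) = (2/9) - (-2/9) = 4/9.

4/9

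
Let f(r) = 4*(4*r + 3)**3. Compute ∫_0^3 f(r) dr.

Let u = 4*r + 3, so du = 4 dr. When r = 0, u = 3; when r = 3, u = 15.
The integral becomes ∫ u**3 du from 3 to 15, with antiderivative u**4/4.
Back in r: F(r) = (4*r + 3)**4/4.
Then F(3) - F(0) = (50625/4) - (81/4) = 12636.

12636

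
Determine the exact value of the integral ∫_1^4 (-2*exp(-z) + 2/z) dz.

An antiderivative is F(z) = 2*log(z) + 2*exp(-z).
Then F(4) - F(1) = (2*exp(-4) + 4*log(2)) - (2*exp(-1)) = -2*exp(-1) + 2*exp(-4) + 4*log(2).

-2*exp(-1) + 2*exp(-4) + 4*log(2)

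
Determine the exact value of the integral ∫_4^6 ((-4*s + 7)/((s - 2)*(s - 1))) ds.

Factor the denominator: s**2 - 3*s + 2 = (s - 1)(s - 2).
Partial fractions: (-4*s + 7)/((s - 2)*(s - 1)) = -3/(s - 1) - 1/(s - 2).
An antiderivative is F(s) = -log(s - 2) - 3*log(s - 1).
Then F(6) - F(4) = (-3*log(5) - 2*log(2)) - (-log(54)) = -3*log(5) - log(2) + 3*log(3).

-3*log(5) - log(2) + 3*log(3)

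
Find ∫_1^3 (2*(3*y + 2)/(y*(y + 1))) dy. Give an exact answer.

2*log(2) + 4*log(3)

Factor the denominator: y**2 + y = (y + 1)y.
Partial fractions: 2*(3*y + 2)/(y*(y + 1)) = 2/(y + 1) + 4/y.
An antiderivative is F(y) = 4*log(y) + 2*log(y + 1).
Then F(3) - F(1) = (4*log(2) + 4*log(3)) - (log(4)) = 2*log(2) + 4*log(3).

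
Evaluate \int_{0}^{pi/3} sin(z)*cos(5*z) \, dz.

-3/16

Use the identity sin(z)cos(5*z) = [sin(6*z) + sin(-4*z)]/2.
An antiderivative is F(z) = cos(4*z)/8 - cos(6*z)/12.
Then F(pi/3) - F(0) = (-7/48) - (1/24) = -3/16.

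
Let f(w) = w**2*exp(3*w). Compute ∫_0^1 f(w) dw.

-2/27 + 5*exp(3)/27

Integrate by parts twice (u = w^2, dv = exp(3*w) dw).
An antiderivative is F(w) = (9*w**2 - 6*w + 2)*exp(3*w)/27.
Then F(1) - F(0) = (5*exp(3)/27) - (2/27) = -2/27 + 5*exp(3)/27.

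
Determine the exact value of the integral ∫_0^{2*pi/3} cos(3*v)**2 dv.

Use the identity cos^2(3*v) = (1 + cos(6*v))/2.
An antiderivative is F(v) = v/2 + sin(6*v)/12.
Then F(2*pi/3) - F(0) = (pi/3) - (0) = pi/3.

pi/3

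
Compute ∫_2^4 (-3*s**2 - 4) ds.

By the power rule, an antiderivative is F(s) = -s**3 - 4*s.
Then F(4) - F(2) = (-80) - (-16) = -64.

-64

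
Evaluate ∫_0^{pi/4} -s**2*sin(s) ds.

-sqrt(2) - sqrt(2)*pi/4 + sqrt(2)*pi**2/32 + 2

Integrate by parts twice (u = s^2, dv = -sin(s) ds).
An antiderivative is F(s) = s**2*cos(s) - 2*s*sin(s) - 2*cos(s).
Then F(pi/4) - F(0) = (sqrt(2)*(-32 - 8*pi + pi**2)/32) - (-2) = -sqrt(2) - sqrt(2)*pi/4 + sqrt(2)*pi**2/32 + 2.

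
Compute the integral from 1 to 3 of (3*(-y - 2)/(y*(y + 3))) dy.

log(2/27)

Factor the denominator: y**2 + 3*y = (y + 3)y.
Partial fractions: 3*(-y - 2)/(y*(y + 3)) = -1/(y + 3) - 2/y.
An antiderivative is F(y) = -2*log(y) - log(y + 3).
Then F(3) - F(1) = (-log(54)) - (-log(4)) = log(2/27).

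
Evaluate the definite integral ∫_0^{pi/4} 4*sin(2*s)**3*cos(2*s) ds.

Let u = sin(2*s), so du = 2*cos(2*s) ds. When s = 0, u = 0; when s = pi/4, u = 1.
The integral becomes 2·∫ u**3 du from 0 to 1, with antiderivative u**4/2.
Back in s: F(s) = sin(2*s)**4/2.
Then F(pi/4) - F(0) = (1/2) - (0) = 1/2.

1/2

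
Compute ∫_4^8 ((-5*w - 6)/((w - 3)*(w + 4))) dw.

-3*log(5) - 2*log(3) + 2*log(2)

Factor the denominator: w**2 + w - 12 = (w + 4)(w - 3).
Partial fractions: (-5*w - 6)/((w - 3)*(w + 4)) = -2/(w + 4) - 3/(w - 3).
An antiderivative is F(w) = -3*log(w - 3) - 2*log(w + 4).
Then F(8) - F(4) = (-3*log(5) - 4*log(2) - 2*log(3)) - (-log(64)) = -3*log(5) - 2*log(3) + 2*log(2).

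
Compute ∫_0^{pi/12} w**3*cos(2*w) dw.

Integrate by parts 3 times (u = w^3, dv = cos(2*w) dw).
An antiderivative is F(w) = w**3*sin(2*w)/2 + 3*w**2*cos(2*w)/4 - 3*w*sin(2*w)/4 - 3*cos(2*w)/8.
Then F(pi/12) - F(0) = (-3*sqrt(3)/16 - pi/32 + pi**3/6912 + sqrt(3)*pi**2/384) - (-3/8) = -3*sqrt(3)/16 - pi/32 + pi**3/6912 + sqrt(3)*pi**2/384 + 3/8.

-3*sqrt(3)/16 - pi/32 + pi**3/6912 + sqrt(3)*pi**2/384 + 3/8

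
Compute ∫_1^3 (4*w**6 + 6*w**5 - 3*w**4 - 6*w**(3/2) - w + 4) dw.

By the power rule, an antiderivative is F(w) = 4*w**7/7 + w**6 - 12*w**(5/2)/5 - 3*w**5/5 - w**2/2 + 4*w.
Then F(3) - F(1) = (128829/70 - 108*sqrt(3)/5) - (29/14) = 64342/35 - 108*sqrt(3)/5.

64342/35 - 108*sqrt(3)/5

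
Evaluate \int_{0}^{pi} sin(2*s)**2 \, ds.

pi/2

Use the identity sin^2(2*s) = (1 - cos(4*s))/2.
An antiderivative is F(s) = s/2 - sin(4*s)/8.
Then F(pi) - F(0) = (pi/2) - (0) = pi/2.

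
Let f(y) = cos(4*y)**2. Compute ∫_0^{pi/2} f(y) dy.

pi/4

Use the identity cos^2(4*y) = (1 + cos(8*y))/2.
An antiderivative is F(y) = y/2 + sin(8*y)/16.
Then F(pi/2) - F(0) = (pi/4) - (0) = pi/4.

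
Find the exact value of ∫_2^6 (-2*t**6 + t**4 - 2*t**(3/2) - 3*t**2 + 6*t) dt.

By the power rule, an antiderivative is F(t) = -2*t**7/7 - 4*t**(5/2)/5 + t**5/5 - t**3 + 3*t**2.
Then F(6) - F(2) = (-2748708/35 - 144*sqrt(6)/5) - (-916/35 - 16*sqrt(2)/5) = -2747792/35 - 144*sqrt(6)/5 + 16*sqrt(2)/5.

-2747792/35 - 144*sqrt(6)/5 + 16*sqrt(2)/5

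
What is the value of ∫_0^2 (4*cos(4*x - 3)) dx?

sin(5) + sin(3)

Let u = 4*x - 3, so du = 4 dx. When x = 0, u = -3; when x = 2, u = 5.
The integral becomes ∫ cos(u) du from -3 to 5, with antiderivative sin(u).
Back in x: F(x) = sin(4*x - 3).
Then F(2) - F(0) = (sin(5)) - (-sin(3)) = sin(5) + sin(3).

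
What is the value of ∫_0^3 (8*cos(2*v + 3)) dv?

Let u = 2*v + 3, so du = 2 dv. When v = 0, u = 3; when v = 3, u = 9.
The integral becomes 4·∫ cos(u) du from 3 to 9, with antiderivative 4*sin(u).
Back in v: F(v) = 4*sin(2*v + 3).
Then F(3) - F(0) = (4*sin(9)) - (4*sin(3)) = -4*sin(3) + 4*sin(9).

-4*sin(3) + 4*sin(9)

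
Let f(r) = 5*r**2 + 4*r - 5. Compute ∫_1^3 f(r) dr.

148/3

By the power rule, an antiderivative is F(r) = 5*r**3/3 + 2*r**2 - 5*r.
Then F(3) - F(1) = (48) - (-4/3) = 148/3.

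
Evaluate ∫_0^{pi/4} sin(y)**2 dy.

-1/4 + pi/8

Use the identity sin^2(y) = (1 - cos(2*y))/2.
An antiderivative is F(y) = y/2 - sin(2*y)/4.
Then F(pi/4) - F(0) = (-1/4 + pi/8) - (0) = -1/4 + pi/8.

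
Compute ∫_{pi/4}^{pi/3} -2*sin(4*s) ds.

1/4

An antiderivative is F(s) = cos(4*s)/2.
Then F(pi/3) - F(pi/4) = (-1/4) - (-1/2) = 1/4.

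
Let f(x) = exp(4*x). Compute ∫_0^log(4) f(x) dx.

255/4

Let u = exp(x), so du = exp(x) dx. When x = 0, u = 1; when x = log(4), u = 4.
The integral becomes ∫ u**3 du from 1 to 4, with antiderivative u**4/4.
Back in x: F(x) = exp(4*x)/4.
Then F(log(4)) - F(0) = (64) - (1/4) = 255/4.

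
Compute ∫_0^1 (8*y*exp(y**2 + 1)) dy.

Let u = y**2 + 1, so du = 2*y dy. When y = 0, u = 1; when y = 1, u = 2.
The integral becomes 4·∫ exp(u) du from 1 to 2, with antiderivative 4*exp(u).
Back in y: F(y) = 4*exp(y**2 + 1).
Then F(1) - F(0) = (4*exp(2)) - (4*exp(1)) = 4*exp(1)*(-1 + exp(1)).

4*E*(-1 + E)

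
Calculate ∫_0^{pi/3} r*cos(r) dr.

Integrate by parts once (u = r, dv = cos(r) dr).
An antiderivative is F(r) = r*sin(r) + cos(r).
Then F(pi/3) - F(0) = (1/2 + sqrt(3)*pi/6) - (1) = -1/2 + sqrt(3)*pi/6.

-1/2 + sqrt(3)*pi/6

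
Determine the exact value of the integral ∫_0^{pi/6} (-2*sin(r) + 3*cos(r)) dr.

-1/2 + sqrt(3)

An antiderivative is F(r) = 3*sin(r) + 2*cos(r).
Then F(pi/6) - F(0) = (3/2 + sqrt(3)) - (2) = -1/2 + sqrt(3).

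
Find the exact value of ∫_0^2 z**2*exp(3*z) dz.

-2/27 + 26*exp(6)/27

Integrate by parts twice (u = z^2, dv = exp(3*z) dz).
An antiderivative is F(z) = (9*z**2 - 6*z + 2)*exp(3*z)/27.
Then F(2) - F(0) = (26*exp(6)/27) - (2/27) = -2/27 + 26*exp(6)/27.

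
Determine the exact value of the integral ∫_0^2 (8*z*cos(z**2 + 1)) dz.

4*sin(5) - 4*sin(1)

Let u = z**2 + 1, so du = 2*z dz. When z = 0, u = 1; when z = 2, u = 5.
The integral becomes 4·∫ cos(u) du from 1 to 5, with antiderivative 4*sin(u).
Back in z: F(z) = 4*sin(z**2 + 1).
Then F(2) - F(0) = (4*sin(5)) - (4*sin(1)) = 4*sin(5) - 4*sin(1).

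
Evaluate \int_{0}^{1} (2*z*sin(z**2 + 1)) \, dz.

-cos(2) + cos(1)

Let u = z**2 + 1, so du = 2*z dz. When z = 0, u = 1; when z = 1, u = 2.
The integral becomes ∫ sin(u) du from 1 to 2, with antiderivative -cos(u).
Back in z: F(z) = -cos(z**2 + 1).
Then F(1) - F(0) = (-cos(2)) - (-cos(1)) = -cos(2) + cos(1).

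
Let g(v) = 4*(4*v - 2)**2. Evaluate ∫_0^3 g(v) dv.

Let u = 4*v - 2, so du = 4 dv. When v = 0, u = -2; when v = 3, u = 10.
The integral becomes ∫ u**2 du from -2 to 10, with antiderivative u**3/3.
Back in v: F(v) = (4*v - 2)**3/3.
Then F(3) - F(0) = (1000/3) - (-8/3) = 336.

336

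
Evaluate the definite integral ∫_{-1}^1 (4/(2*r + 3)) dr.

log(25)

An antiderivative is F(r) = 2*log(2*r + 3).
Then F(1) - F(-1) = (log(25)) - (0) = log(25).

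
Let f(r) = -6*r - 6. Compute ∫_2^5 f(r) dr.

-81

By the power rule, an antiderivative is F(r) = -3*r**2 - 6*r.
Then F(5) - F(2) = (-105) - (-24) = -81.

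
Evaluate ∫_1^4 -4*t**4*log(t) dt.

4092/25 - 8192*log(2)/5

Integrate by parts once (u = ln t, dv = -4*t**4 dt).
An antiderivative is F(t) = -4*t**5*(5*log(t) - 1)/25.
Then F(4) - F(1) = (4096/25 - 8192*log(2)/5) - (4/25) = 4092/25 - 8192*log(2)/5.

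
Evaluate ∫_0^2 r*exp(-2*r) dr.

(-5 + exp(4))*exp(-4)/4

Integrate by parts once (u = r, dv = exp(-2*r) dr).
An antiderivative is F(r) = (-2*r - 1)*exp(-2*r)/4.
Then F(2) - F(0) = (-5*exp(-4)/4) - (-1/4) = (-5 + exp(4))*exp(-4)/4.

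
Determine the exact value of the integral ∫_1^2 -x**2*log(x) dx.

7/9 - 8*log(2)/3

Integrate by parts once (u = ln x, dv = -x**2 dx).
An antiderivative is F(x) = -x**3*(3*log(x) - 1)/9.
Then F(2) - F(1) = (8/9 - 8*log(2)/3) - (1/9) = 7/9 - 8*log(2)/3.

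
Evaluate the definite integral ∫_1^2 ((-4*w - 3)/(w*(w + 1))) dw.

Factor the denominator: w**2 + w = (w + 1)w.
Partial fractions: (-4*w - 3)/(w*(w + 1)) = -1/(w + 1) - 3/w.
An antiderivative is F(w) = -3*log(w) - log(w + 1).
Then F(2) - F(1) = (-log(24)) - (-log(2)) = -log(12).

-log(12)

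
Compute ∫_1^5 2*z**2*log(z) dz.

Integrate by parts once (u = ln z, dv = 2*z**2 dz).
An antiderivative is F(z) = 2*z**3*(3*log(z) - 1)/9.
Then F(5) - F(1) = (-250/9 + 250*log(5)/3) - (-2/9) = -248/9 + 250*log(5)/3.

-248/9 + 250*log(5)/3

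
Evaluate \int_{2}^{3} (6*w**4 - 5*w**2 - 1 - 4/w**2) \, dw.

By the power rule, an antiderivative is F(w) = 6*w**5/5 - 5*w**3/3 - w + 4/w.
Then F(3) - F(2) = (3674/15) - (376/15) = 3298/15.

3298/15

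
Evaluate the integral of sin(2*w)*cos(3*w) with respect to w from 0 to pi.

-4/5

Use the identity sin(2*w)cos(3*w) = [sin(5*w) + sin(-w)]/2.
An antiderivative is F(w) = cos(w)/2 - cos(5*w)/10.
Then F(pi) - F(0) = (-2/5) - (2/5) = -4/5.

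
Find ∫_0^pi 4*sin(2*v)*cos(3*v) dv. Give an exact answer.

Use the identity sin(2*v)cos(3*v) = [sin(5*v) + sin(-v)]/2.
An antiderivative is F(v) = 2*cos(v) - 2*cos(5*v)/5.
Then F(pi) - F(0) = (-8/5) - (8/5) = -16/5.

-16/5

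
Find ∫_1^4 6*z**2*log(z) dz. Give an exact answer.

-42 + 256*log(2)

Integrate by parts once (u = ln z, dv = 6*z**2 dz).
An antiderivative is F(z) = 2*z**3*(3*log(z) - 1)/3.
Then F(4) - F(1) = (-128/3 + 256*log(2)) - (-2/3) = -42 + 256*log(2).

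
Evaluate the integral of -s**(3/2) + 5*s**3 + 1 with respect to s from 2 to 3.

By the power rule, an antiderivative is F(s) = -2*s**(5/2)/5 + 5*s**4/4 + s.
Then F(3) - F(2) = (417/4 - 18*sqrt(3)/5) - (22 - 8*sqrt(2)/5) = -18*sqrt(3)/5 + 8*sqrt(2)/5 + 329/4.

-18*sqrt(3)/5 + 8*sqrt(2)/5 + 329/4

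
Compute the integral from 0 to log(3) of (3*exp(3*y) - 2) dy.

26 - 2*log(3)

An antiderivative is F(y) = exp(3*y) - 2*y.
Then F(log(3)) - F(0) = (27 - log(9)) - (1) = 26 - 2*log(3).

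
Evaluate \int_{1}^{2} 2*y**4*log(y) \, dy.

-62/25 + 64*log(2)/5

Integrate by parts once (u = ln y, dv = 2*y**4 dy).
An antiderivative is F(y) = 2*y**5*(5*log(y) - 1)/25.
Then F(2) - F(1) = (-64/25 + 64*log(2)/5) - (-2/25) = -62/25 + 64*log(2)/5.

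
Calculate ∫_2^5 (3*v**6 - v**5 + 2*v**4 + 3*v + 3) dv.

1123902/35

By the power rule, an antiderivative is F(v) = 3*v**7/7 - v**6/6 + 2*v**5/5 + 3*v**2/2 + 3*v.
Then F(5) - F(2) = (675790/21) - (7244/105) = 1123902/35.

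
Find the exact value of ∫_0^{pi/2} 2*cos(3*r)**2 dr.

Use the identity cos^2(3*r) = (1 + cos(6*r))/2.
An antiderivative is F(r) = r + sin(6*r)/6.
Then F(pi/2) - F(0) = (pi/2) - (0) = pi/2.

pi/2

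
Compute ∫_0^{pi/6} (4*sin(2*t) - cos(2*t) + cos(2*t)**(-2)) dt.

An antiderivative is F(t) = -sin(2*t)/2 - 2*cos(2*t) + tan(2*t)/2.
Then F(pi/6) - F(0) = (-1 + sqrt(3)/4) - (-2) = sqrt(3)/4 + 1.

sqrt(3)/4 + 1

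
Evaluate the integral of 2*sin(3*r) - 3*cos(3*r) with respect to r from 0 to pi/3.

An antiderivative is F(r) = -sin(3*r) - 2*cos(3*r)/3.
Then F(pi/3) - F(0) = (2/3) - (-2/3) = 4/3.

4/3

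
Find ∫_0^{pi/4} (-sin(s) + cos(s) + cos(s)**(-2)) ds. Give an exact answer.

An antiderivative is F(s) = sin(s) + cos(s) + tan(s).
Then F(pi/4) - F(0) = (1 + sqrt(2)) - (1) = sqrt(2).

sqrt(2)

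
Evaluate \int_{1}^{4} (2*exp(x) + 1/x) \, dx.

-2*exp(1) + 2*log(2) + 2*exp(4)

An antiderivative is F(x) = 2*exp(x) + log(x).
Then F(4) - F(1) = (log(4) + 2*exp(4)) - (2*exp(1)) = -2*exp(1) + 2*log(2) + 2*exp(4).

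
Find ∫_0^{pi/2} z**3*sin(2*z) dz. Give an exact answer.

Integrate by parts 3 times (u = z^3, dv = sin(2*z) dz).
An antiderivative is F(z) = -z**3*cos(2*z)/2 + 3*z**2*sin(2*z)/4 + 3*z*cos(2*z)/4 - 3*sin(2*z)/8.
Then F(pi/2) - F(0) = (pi*(-6 + pi**2)/16) - (0) = pi*(-6 + pi**2)/16.

pi*(-6 + pi**2)/16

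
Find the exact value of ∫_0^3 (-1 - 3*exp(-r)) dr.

-6 + 3*exp(-3)

An antiderivative is F(r) = -r + 3*exp(-r).
Then F(3) - F(0) = (-3 + 3*exp(-3)) - (3) = -6 + 3*exp(-3).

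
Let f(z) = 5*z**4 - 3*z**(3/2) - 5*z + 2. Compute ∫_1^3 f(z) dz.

By the power rule, an antiderivative is F(z) = -6*z**(5/2)/5 + z**5 - 5*z**2/2 + 2*z.
Then F(3) - F(1) = (453/2 - 54*sqrt(3)/5) - (-7/10) = 1136/5 - 54*sqrt(3)/5.

1136/5 - 54*sqrt(3)/5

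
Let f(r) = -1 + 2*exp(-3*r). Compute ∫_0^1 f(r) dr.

(-exp(3) - 2)*exp(-3)/3

An antiderivative is F(r) = -r - 2*exp(-3*r)/3.
Then F(1) - F(0) = (-1 - 2*exp(-3)/3) - (-2/3) = (-exp(3) - 2)*exp(-3)/3.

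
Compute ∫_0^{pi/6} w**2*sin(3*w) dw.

-2/27 + pi/27

Integrate by parts twice (u = w^2, dv = sin(3*w) dw).
An antiderivative is F(w) = -w**2*cos(3*w)/3 + 2*w*sin(3*w)/9 + 2*cos(3*w)/27.
Then F(pi/6) - F(0) = (pi/27) - (2/27) = -2/27 + pi/27.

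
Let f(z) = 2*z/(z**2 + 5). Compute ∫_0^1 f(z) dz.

Let u = z**2 + 5, so du = 2*z dz. When z = 0, u = 5; when z = 1, u = 6.
The integral becomes ∫ 1/u du from 5 to 6, with antiderivative log(u).
Back in z: F(z) = log(z**2 + 5).
Then F(1) - F(0) = (log(6)) - (log(5)) = log(6/5).

log(6/5)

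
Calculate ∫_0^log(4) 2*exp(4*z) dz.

255/2

Let u = exp(z), so du = exp(z) dz. When z = 0, u = 1; when z = log(4), u = 4.
The integral becomes 2·∫ u**3 du from 1 to 4, with antiderivative u**4/2.
Back in z: F(z) = exp(4*z)/2.
Then F(log(4)) - F(0) = (128) - (1/2) = 255/2.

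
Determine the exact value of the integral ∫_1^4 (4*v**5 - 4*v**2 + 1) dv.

2649

By the power rule, an antiderivative is F(v) = 2*v**6/3 - 4*v**3/3 + v.
Then F(4) - F(1) = (7948/3) - (1/3) = 2649.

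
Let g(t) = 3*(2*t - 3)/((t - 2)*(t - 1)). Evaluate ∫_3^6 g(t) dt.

Factor the denominator: t**2 - 3*t + 2 = (t - 1)(t - 2).
Partial fractions: 3*(2*t - 3)/((t - 2)*(t - 1)) = 3/(t - 1) + 3/(t - 2).
An antiderivative is F(t) = 3*log(t - 2) + 3*log(t - 1).
Then F(6) - F(3) = (6*log(2) + 3*log(5)) - (log(8)) = 3*log(2) + 3*log(5).

3*log(2) + 3*log(5)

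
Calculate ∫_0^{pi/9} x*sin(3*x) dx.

-pi/54 + sqrt(3)/18

Integrate by parts once (u = x, dv = sin(3*x) dx).
An antiderivative is F(x) = -x*cos(3*x)/3 + sin(3*x)/9.
Then F(pi/9) - F(0) = (-pi/54 + sqrt(3)/18) - (0) = -pi/54 + sqrt(3)/18.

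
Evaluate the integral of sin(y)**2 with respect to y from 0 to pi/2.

Use the identity sin^2(y) = (1 - cos(2*y))/2.
An antiderivative is F(y) = y/2 - sin(2*y)/4.
Then F(pi/2) - F(0) = (pi/4) - (0) = pi/4.

pi/4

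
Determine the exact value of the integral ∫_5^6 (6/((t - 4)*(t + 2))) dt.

Factor the denominator: t**2 - 2*t - 8 = (t + 2)(t - 4).
Partial fractions: 6/((t - 4)*(t + 2)) = -1/(t + 2) + 1/(t - 4).
An antiderivative is F(t) = log(t - 4) - log(t + 2).
Then F(6) - F(5) = (-log(4)) - (-log(7)) = log(7/4).

log(7/4)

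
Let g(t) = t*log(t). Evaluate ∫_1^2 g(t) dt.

Integrate by parts once (u = ln t, dv = t dt).
An antiderivative is F(t) = t**2*(2*log(t) - 1)/4.
Then F(2) - F(1) = (-1 + log(4)) - (-1/4) = -3/4 + log(4).

-3/4 + log(4)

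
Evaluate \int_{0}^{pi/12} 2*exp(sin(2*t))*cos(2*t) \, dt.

Let u = sin(2*t), so du = 2*cos(2*t) dt. When t = 0, u = 0; when t = pi/12, u = 1/2.
The integral becomes ∫ exp(u) du from 0 to 1/2, with antiderivative exp(u).
Back in t: F(t) = exp(sin(2*t)).
Then F(pi/12) - F(0) = (exp(1/2)) - (1) = -1 + exp(1/2).

-1 + exp(1/2)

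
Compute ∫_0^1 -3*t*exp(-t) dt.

-3 + 6*exp(-1)

Integrate by parts once (u = t, dv = -3*exp(-t) dt).
An antiderivative is F(t) = (3*t + 3)*exp(-t).
Then F(1) - F(0) = (6*exp(-1)) - (3) = -3 + 6*exp(-1).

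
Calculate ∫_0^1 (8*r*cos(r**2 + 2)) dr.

Let u = r**2 + 2, so du = 2*r dr. When r = 0, u = 2; when r = 1, u = 3.
The integral becomes 4·∫ cos(u) du from 2 to 3, with antiderivative 4*sin(u).
Back in r: F(r) = 4*sin(r**2 + 2).
Then F(1) - F(0) = (4*sin(3)) - (4*sin(2)) = -4*sin(2) + 4*sin(3).

-4*sin(2) + 4*sin(3)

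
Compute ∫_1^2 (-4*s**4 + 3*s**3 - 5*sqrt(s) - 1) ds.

By the power rule, an antiderivative is F(s) = -4*s**5/5 + 3*s**4/4 - 10*s**(3/2)/3 - s.
Then F(2) - F(1) = (-78/5 - 20*sqrt(2)/3) - (-263/60) = -673/60 - 20*sqrt(2)/3.

-673/60 - 20*sqrt(2)/3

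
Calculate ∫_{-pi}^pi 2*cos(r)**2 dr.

Use the identity cos^2(r) = (1 + cos(2*r))/2.
An antiderivative is F(r) = r + sin(2*r)/2.
Then F(pi) - F(-pi) = (pi) - (-pi) = 2*pi.

2*pi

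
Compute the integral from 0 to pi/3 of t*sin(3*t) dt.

pi/9

Integrate by parts once (u = t, dv = sin(3*t) dt).
An antiderivative is F(t) = -t*cos(3*t)/3 + sin(3*t)/9.
Then F(pi/3) - F(0) = (pi/9) - (0) = pi/9.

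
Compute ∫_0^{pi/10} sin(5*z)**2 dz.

pi/20

Use the identity sin^2(5*z) = (1 - cos(10*z))/2.
An antiderivative is F(z) = z/2 - sin(10*z)/20.
Then F(pi/10) - F(0) = (pi/20) - (0) = pi/20.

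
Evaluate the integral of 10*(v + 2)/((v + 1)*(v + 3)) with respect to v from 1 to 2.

-15*log(2) + 5*log(3) + 5*log(5)

Factor the denominator: v**2 + 4*v + 3 = (v + 3)(v + 1).
Partial fractions: 10*(v + 2)/((v + 1)*(v + 3)) = 5/(v + 3) + 5/(v + 1).
An antiderivative is F(v) = 5*log(v + 1) + 5*log(v + 3).
Then F(2) - F(1) = (5*log(3) + 5*log(5)) - (15*log(2)) = -15*log(2) + 5*log(3) + 5*log(5).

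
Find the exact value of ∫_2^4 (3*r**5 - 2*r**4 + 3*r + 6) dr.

By the power rule, an antiderivative is F(r) = r**6/2 - 2*r**5/5 + 3*r**2/2 + 6*r.
Then F(4) - F(2) = (8432/5) - (186/5) = 8246/5.

8246/5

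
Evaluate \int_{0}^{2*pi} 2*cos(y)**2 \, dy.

2*pi

Use the identity cos^2(y) = (1 + cos(2*y))/2.
An antiderivative is F(y) = y + sin(2*y)/2.
Then F(2*pi) - F(0) = (2*pi) - (0) = 2*pi.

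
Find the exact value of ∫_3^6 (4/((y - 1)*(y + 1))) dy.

log(100/49)

Factor the denominator: y**2 - 1 = (y + 1)(y - 1).
Partial fractions: 4/((y - 1)*(y + 1)) = -2/(y + 1) + 2/(y - 1).
An antiderivative is F(y) = 2*log(y - 1) - 2*log(y + 1).
Then F(6) - F(3) = (log(25/49)) - (-log(4)) = log(100/49).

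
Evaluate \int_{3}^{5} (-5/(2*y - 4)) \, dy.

An antiderivative is F(y) = -5*log(2*y - 4)/2.
Then F(5) - F(3) = (-5*log(6)/2) - (-5*log(2)/2) = -5*log(3)/2.

-5*log(3)/2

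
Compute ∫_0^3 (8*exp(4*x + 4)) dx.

Let u = 4*x + 4, so du = 4 dx. When x = 0, u = 4; when x = 3, u = 16.
The integral becomes 2·∫ exp(u) du from 4 to 16, with antiderivative 2*exp(u).
Back in x: F(x) = 2*exp(4*x + 4).
Then F(3) - F(0) = (2*exp(16)) - (2*exp(4)) = -2*(1 - exp(12))*exp(4).

-2*(1 - exp(12))*exp(4)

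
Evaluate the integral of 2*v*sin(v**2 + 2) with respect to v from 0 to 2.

-cos(6) + cos(2)

Let u = v**2 + 2, so du = 2*v dv. When v = 0, u = 2; when v = 2, u = 6.
The integral becomes ∫ sin(u) du from 2 to 6, with antiderivative -cos(u).
Back in v: F(v) = -cos(v**2 + 2).
Then F(2) - F(0) = (-cos(6)) - (-cos(2)) = -cos(6) + cos(2).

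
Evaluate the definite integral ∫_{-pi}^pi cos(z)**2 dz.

Use the identity cos^2(z) = (1 + cos(2*z))/2.
An antiderivative is F(z) = z/2 + sin(2*z)/4.
Then F(pi) - F(-pi) = (pi/2) - (-pi/2) = pi.

pi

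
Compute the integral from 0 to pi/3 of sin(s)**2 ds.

-sqrt(3)/8 + pi/6

Use the identity sin^2(s) = (1 - cos(2*s))/2.
An antiderivative is F(s) = s/2 - sin(2*s)/4.
Then F(pi/3) - F(0) = (-sqrt(3)/8 + pi/6) - (0) = -sqrt(3)/8 + pi/6.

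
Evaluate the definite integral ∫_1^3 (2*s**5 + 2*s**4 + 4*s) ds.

5332/15

By the power rule, an antiderivative is F(s) = s**6/3 + 2*s**5/5 + 2*s**2.
Then F(3) - F(1) = (1791/5) - (41/15) = 5332/15.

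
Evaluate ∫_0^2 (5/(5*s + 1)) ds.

log(11)

Let u = 5*s + 1, so du = 5 ds. When s = 0, u = 1; when s = 2, u = 11.
The integral becomes ∫ 1/u du from 1 to 11, with antiderivative log(u).
Back in s: F(s) = log(5*s + 1).
Then F(2) - F(0) = (log(11)) - (0) = log(11).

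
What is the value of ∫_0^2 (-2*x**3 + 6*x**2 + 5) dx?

18

By the power rule, an antiderivative is F(x) = -x**4/2 + 2*x**3 + 5*x.
Then F(2) - F(0) = (18) - (0) = 18.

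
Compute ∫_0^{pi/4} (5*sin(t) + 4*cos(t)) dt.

5 - sqrt(2)/2

An antiderivative is F(t) = 4*sin(t) - 5*cos(t).
Then F(pi/4) - F(0) = (-sqrt(2)/2) - (-5) = 5 - sqrt(2)/2.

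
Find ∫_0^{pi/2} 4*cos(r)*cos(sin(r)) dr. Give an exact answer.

Let u = sin(r), so du = cos(r) dr. When r = 0, u = 0; when r = pi/2, u = 1.
The integral becomes 4·∫ cos(u) du from 0 to 1, with antiderivative 4*sin(u).
Back in r: F(r) = 4*sin(sin(r)).
Then F(pi/2) - F(0) = (4*sin(1)) - (0) = 4*sin(1).

4*sin(1)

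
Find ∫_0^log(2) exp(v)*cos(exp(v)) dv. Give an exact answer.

-sin(1) + sin(2)

Let u = exp(v), so du = exp(v) dv. When v = 0, u = 1; when v = log(2), u = 2.
The integral becomes ∫ cos(u) du from 1 to 2, with antiderivative sin(u).
Back in v: F(v) = sin(exp(v)).
Then F(log(2)) - F(0) = (sin(2)) - (sin(1)) = -sin(1) + sin(2).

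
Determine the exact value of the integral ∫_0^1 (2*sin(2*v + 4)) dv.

-cos(6) + cos(4)

Let u = 2*v + 4, so du = 2 dv. When v = 0, u = 4; when v = 1, u = 6.
The integral becomes ∫ sin(u) du from 4 to 6, with antiderivative -cos(u).
Back in v: F(v) = -cos(2*v + 4).
Then F(1) - F(0) = (-cos(6)) - (-cos(4)) = -cos(6) + cos(4).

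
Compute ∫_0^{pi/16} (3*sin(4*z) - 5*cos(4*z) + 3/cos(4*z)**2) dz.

An antiderivative is F(z) = -5*sin(4*z)/4 - 3*cos(4*z)/4 + 3*tan(4*z)/4.
Then F(pi/16) - F(0) = (3/4 - sqrt(2)) - (-3/4) = 3/2 - sqrt(2).

3/2 - sqrt(2)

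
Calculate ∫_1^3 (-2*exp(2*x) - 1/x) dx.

An antiderivative is F(x) = -exp(2*x) - log(x).
Then F(3) - F(1) = (-exp(6) - log(3)) - (-exp(2)) = -exp(6) - log(3) + exp(2).

-exp(6) - log(3) + exp(2)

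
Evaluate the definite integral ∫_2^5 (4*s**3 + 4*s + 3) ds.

660

By the power rule, an antiderivative is F(s) = s**4 + 2*s**2 + 3*s.
Then F(5) - F(2) = (690) - (30) = 660.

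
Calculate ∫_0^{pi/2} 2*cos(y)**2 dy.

Use the identity cos^2(y) = (1 + cos(2*y))/2.
An antiderivative is F(y) = y + sin(2*y)/2.
Then F(pi/2) - F(0) = (pi/2) - (0) = pi/2.

pi/2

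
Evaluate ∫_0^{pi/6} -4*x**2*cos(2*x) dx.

Integrate by parts twice (u = x^2, dv = -4*cos(2*x) dx).
An antiderivative is F(x) = -2*x**2*sin(2*x) - 2*x*cos(2*x) + sin(2*x).
Then F(pi/6) - F(0) = (-pi/6 - sqrt(3)*pi**2/36 + sqrt(3)/2) - (0) = -pi/6 - sqrt(3)*pi**2/36 + sqrt(3)/2.

-pi/6 - sqrt(3)*pi**2/36 + sqrt(3)/2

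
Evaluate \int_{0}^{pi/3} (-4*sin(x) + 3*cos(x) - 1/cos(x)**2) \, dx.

-2 + sqrt(3)/2

An antiderivative is F(x) = 3*sin(x) + 4*cos(x) - tan(x).
Then F(pi/3) - F(0) = (sqrt(3)/2 + 2) - (4) = -2 + sqrt(3)/2.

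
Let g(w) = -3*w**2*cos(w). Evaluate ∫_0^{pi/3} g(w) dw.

Integrate by parts twice (u = w^2, dv = -3*cos(w) dw).
An antiderivative is F(w) = -3*w**2*sin(w) - 6*w*cos(w) + 6*sin(w).
Then F(pi/3) - F(0) = (-pi - sqrt(3)*pi**2/6 + 3*sqrt(3)) - (0) = -pi - sqrt(3)*pi**2/6 + 3*sqrt(3).

-pi - sqrt(3)*pi**2/6 + 3*sqrt(3)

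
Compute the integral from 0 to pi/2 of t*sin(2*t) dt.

pi/4

Integrate by parts once (u = t, dv = sin(2*t) dt).
An antiderivative is F(t) = -t*cos(2*t)/2 + sin(2*t)/4.
Then F(pi/2) - F(0) = (pi/4) - (0) = pi/4.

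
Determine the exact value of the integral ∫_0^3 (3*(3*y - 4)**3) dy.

Let u = 3*y - 4, so du = 3 dy. When y = 0, u = -4; when y = 3, u = 5.
The integral becomes ∫ u**3 du from -4 to 5, with antiderivative u**4/4.
Back in y: F(y) = (3*y - 4)**4/4.
Then F(3) - F(0) = (625/4) - (64) = 369/4.

369/4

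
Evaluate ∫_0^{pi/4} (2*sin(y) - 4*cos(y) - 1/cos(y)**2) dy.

An antiderivative is F(y) = -4*sin(y) - 2*cos(y) - tan(y).
Then F(pi/4) - F(0) = (-3*sqrt(2) - 1) - (-2) = 1 - 3*sqrt(2).

1 - 3*sqrt(2)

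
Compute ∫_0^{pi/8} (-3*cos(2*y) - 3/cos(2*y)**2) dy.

-3/2 - 3*sqrt(2)/4

An antiderivative is F(y) = -3*sin(2*y)/2 - 3*tan(2*y)/2.
Then F(pi/8) - F(0) = (-3/2 - 3*sqrt(2)/4) - (0) = -3/2 - 3*sqrt(2)/4.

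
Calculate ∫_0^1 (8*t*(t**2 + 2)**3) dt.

65

Let u = t**2 + 2, so du = 2*t dt. When t = 0, u = 2; when t = 1, u = 3.
The integral becomes 4·∫ u**3 du from 2 to 3, with antiderivative u**4.
Back in t: F(t) = (t**2 + 2)**4.
Then F(1) - F(0) = (81) - (16) = 65.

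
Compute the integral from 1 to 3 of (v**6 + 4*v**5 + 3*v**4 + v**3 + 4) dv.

101936/105

By the power rule, an antiderivative is F(v) = v**7/7 + 2*v**6/3 + 3*v**5/5 + v**4/4 + 4*v.
Then F(3) - F(1) = (136707/140) - (2377/420) = 101936/105.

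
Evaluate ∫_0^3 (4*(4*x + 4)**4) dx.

1047552/5

Let u = 4*x + 4, so du = 4 dx. When x = 0, u = 4; when x = 3, u = 16.
The integral becomes ∫ u**4 du from 4 to 16, with antiderivative u**5/5.
Back in x: F(x) = (4*x + 4)**5/5.
Then F(3) - F(0) = (1048576/5) - (1024/5) = 1047552/5.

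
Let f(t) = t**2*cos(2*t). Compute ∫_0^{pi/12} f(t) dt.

-1/8 + pi**2/576 + sqrt(3)*pi/48

Integrate by parts twice (u = t^2, dv = cos(2*t) dt).
An antiderivative is F(t) = t**2*sin(2*t)/2 + t*cos(2*t)/2 - sin(2*t)/4.
Then F(pi/12) - F(0) = (-1/8 + pi**2/576 + sqrt(3)*pi/48) - (0) = -1/8 + pi**2/576 + sqrt(3)*pi/48.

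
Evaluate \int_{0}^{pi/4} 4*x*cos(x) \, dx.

-4 + sqrt(2)*pi/2 + 2*sqrt(2)

Integrate by parts once (u = x, dv = 4*cos(x) dx).
An antiderivative is F(x) = 4*x*sin(x) + 4*cos(x).
Then F(pi/4) - F(0) = (sqrt(2)*(pi + 4)/2) - (4) = -4 + sqrt(2)*pi/2 + 2*sqrt(2).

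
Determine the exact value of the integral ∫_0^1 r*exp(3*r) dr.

1/9 + 2*exp(3)/9

Integrate by parts once (u = r, dv = exp(3*r) dr).
An antiderivative is F(r) = (3*r - 1)*exp(3*r)/9.
Then F(1) - F(0) = (2*exp(3)/9) - (-1/9) = 1/9 + 2*exp(3)/9.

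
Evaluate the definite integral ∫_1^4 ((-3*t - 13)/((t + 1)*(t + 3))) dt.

-5*log(5) + log(2) + 2*log(7)

Factor the denominator: t**2 + 4*t + 3 = (t + 3)(t + 1).
Partial fractions: (-3*t - 13)/((t + 1)*(t + 3)) = 2/(t + 3) - 5/(t + 1).
An antiderivative is F(t) = -5*log(t + 1) + 2*log(t + 3).
Then F(4) - F(1) = (-5*log(5) + 2*log(7)) - (-log(2)) = -5*log(5) + log(2) + 2*log(7).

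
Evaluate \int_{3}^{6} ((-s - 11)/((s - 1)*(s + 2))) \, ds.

Factor the denominator: s**2 + s - 2 = (s + 2)(s - 1).
Partial fractions: (-s - 11)/((s - 1)*(s + 2)) = 3/(s + 2) - 4/(s - 1).
An antiderivative is F(s) = -4*log(s - 1) + 3*log(s + 2).
Then F(6) - F(3) = (-4*log(5) + 9*log(2)) - (-4*log(2) + 3*log(5)) = -7*log(5) + 13*log(2).

-7*log(5) + 13*log(2)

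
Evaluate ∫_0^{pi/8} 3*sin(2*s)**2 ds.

-3/8 + 3*pi/16

Use the identity sin^2(2*s) = (1 - cos(4*s))/2.
An antiderivative is F(s) = 3*s/2 - 3*sin(4*s)/8.
Then F(pi/8) - F(0) = (-3/8 + 3*pi/16) - (0) = -3/8 + 3*pi/16.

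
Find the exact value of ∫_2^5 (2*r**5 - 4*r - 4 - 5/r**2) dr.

10263/2

By the power rule, an antiderivative is F(r) = r**6/3 - 2*r**2 - 4*r + 5/r.
Then F(5) - F(2) = (15418/3) - (47/6) = 10263/2.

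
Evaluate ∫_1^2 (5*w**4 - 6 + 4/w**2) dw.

27

By the power rule, an antiderivative is F(w) = w**5 - 6*w - 4/w.
Then F(2) - F(1) = (18) - (-9) = 27.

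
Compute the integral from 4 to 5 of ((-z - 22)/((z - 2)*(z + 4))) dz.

log(9/32)

Factor the denominator: z**2 + 2*z - 8 = (z + 4)(z - 2).
Partial fractions: (-z - 22)/((z - 2)*(z + 4)) = 3/(z + 4) - 4/(z - 2).
An antiderivative is F(z) = -4*log(z - 2) + 3*log(z + 4).
Then F(5) - F(4) = (log(9)) - (log(32)) = log(9/32).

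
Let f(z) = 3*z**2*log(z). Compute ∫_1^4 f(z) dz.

-21 + 128*log(2)

Integrate by parts once (u = ln z, dv = 3*z**2 dz).
An antiderivative is F(z) = z**3*(3*log(z) - 1)/3.
Then F(4) - F(1) = (-64/3 + 128*log(2)) - (-1/3) = -21 + 128*log(2).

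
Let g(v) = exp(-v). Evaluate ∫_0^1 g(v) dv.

1 - exp(-1)

An antiderivative is F(v) = -exp(-v).
Then F(1) - F(0) = (-exp(-1)) - (-1) = 1 - exp(-1).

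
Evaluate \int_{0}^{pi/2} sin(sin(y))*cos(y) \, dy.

1 - cos(1)

Let u = sin(y), so du = cos(y) dy. When y = 0, u = 0; when y = pi/2, u = 1.
The integral becomes ∫ sin(u) du from 0 to 1, with antiderivative -cos(u).
Back in y: F(y) = -cos(sin(y)).
Then F(pi/2) - F(0) = (-cos(1)) - (-1) = 1 - cos(1).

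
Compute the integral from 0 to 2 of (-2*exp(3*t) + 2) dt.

An antiderivative is F(t) = -2*exp(3*t)/3 + 2*t.
Then F(2) - F(0) = (4 - 2*exp(6)/3) - (-2/3) = 14/3 - 2*exp(6)/3.

14/3 - 2*exp(6)/3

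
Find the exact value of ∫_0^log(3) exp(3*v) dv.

26/3

Let u = exp(v), so du = exp(v) dv. When v = 0, u = 1; when v = log(3), u = 3.
The integral becomes ∫ u**2 du from 1 to 3, with antiderivative u**3/3.
Back in v: F(v) = exp(3*v)/3.
Then F(log(3)) - F(0) = (9) - (1/3) = 26/3.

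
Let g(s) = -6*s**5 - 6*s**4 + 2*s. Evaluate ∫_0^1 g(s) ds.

-6/5

By the power rule, an antiderivative is F(s) = -s**6 - 6*s**5/5 + s**2.
Then F(1) - F(0) = (-6/5) - (0) = -6/5.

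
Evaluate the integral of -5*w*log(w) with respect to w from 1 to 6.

Integrate by parts once (u = ln w, dv = -5*w dw).
An antiderivative is F(w) = -5*w**2*(2*log(w) - 1)/4.
Then F(6) - F(1) = (-90*log(3) - 90*log(2) + 45) - (5/4) = -90*log(3) - 90*log(2) + 175/4.

-90*log(3) - 90*log(2) + 175/4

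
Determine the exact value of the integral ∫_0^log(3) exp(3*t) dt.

26/3

Let u = exp(t), so du = exp(t) dt. When t = 0, u = 1; when t = log(3), u = 3.
The integral becomes ∫ u**2 du from 1 to 3, with antiderivative u**3/3.
Back in t: F(t) = exp(3*t)/3.
Then F(log(3)) - F(0) = (9) - (1/3) = 26/3.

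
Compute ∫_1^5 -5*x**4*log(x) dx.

Integrate by parts once (u = ln x, dv = -5*x**4 dx).
An antiderivative is F(x) = -x**5*(5*log(x) - 1)/5.
Then F(5) - F(1) = (625 - 3125*log(5)) - (1/5) = 3124/5 - 3125*log(5).

3124/5 - 3125*log(5)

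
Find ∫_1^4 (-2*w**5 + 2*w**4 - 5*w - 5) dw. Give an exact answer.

By the power rule, an antiderivative is F(w) = -w**6/3 + 2*w**5/5 - 5*w**2/2 - 5*w.
Then F(4) - F(1) = (-15236/15) - (-223/30) = -10083/10.

-10083/10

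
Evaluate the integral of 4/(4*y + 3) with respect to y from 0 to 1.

Let u = 4*y + 3, so du = 4 dy. When y = 0, u = 3; when y = 1, u = 7.
The integral becomes ∫ 1/u du from 3 to 7, with antiderivative log(u).
Back in y: F(y) = log(4*y + 3).
Then F(1) - F(0) = (log(7)) - (log(3)) = log(7/3).

log(7/3)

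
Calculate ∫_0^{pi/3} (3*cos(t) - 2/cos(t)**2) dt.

An antiderivative is F(t) = 3*sin(t) - 2*tan(t).
Then F(pi/3) - F(0) = (-sqrt(3)/2) - (0) = -sqrt(3)/2.

-sqrt(3)/2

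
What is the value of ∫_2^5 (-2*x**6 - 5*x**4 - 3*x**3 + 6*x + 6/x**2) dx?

By the power rule, an antiderivative is F(x) = -2*x**7/7 - x**5 - 3*x**4/4 + 3*x**2 - 6/x.
Then F(5) - F(2) = (-3617793/140) - (-501/7) = -3607773/140.

-3607773/140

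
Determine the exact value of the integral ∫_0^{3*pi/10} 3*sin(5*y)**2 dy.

9*pi/20

Use the identity sin^2(5*y) = (1 - cos(10*y))/2.
An antiderivative is F(y) = 3*y/2 - 3*sin(10*y)/20.
Then F(3*pi/10) - F(0) = (9*pi/20) - (0) = 9*pi/20.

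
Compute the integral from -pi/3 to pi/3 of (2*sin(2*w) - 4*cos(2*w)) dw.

-2*sqrt(3)

An antiderivative is F(w) = -2*sin(2*w) - cos(2*w).
Then F(pi/3) - F(-pi/3) = (1/2 - sqrt(3)) - (1/2 + sqrt(3)) = -2*sqrt(3).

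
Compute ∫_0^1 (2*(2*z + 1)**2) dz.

Let u = 2*z + 1, so du = 2 dz. When z = 0, u = 1; when z = 1, u = 3.
The integral becomes ∫ u**2 du from 1 to 3, with antiderivative u**3/3.
Back in z: F(z) = (2*z + 1)**3/3.
Then F(1) - F(0) = (9) - (1/3) = 26/3.

26/3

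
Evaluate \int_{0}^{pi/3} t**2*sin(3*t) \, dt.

Integrate by parts twice (u = t^2, dv = sin(3*t) dt).
An antiderivative is F(t) = -t**2*cos(3*t)/3 + 2*t*sin(3*t)/9 + 2*cos(3*t)/27.
Then F(pi/3) - F(0) = (-2/27 + pi**2/27) - (2/27) = -4/27 + pi**2/27.

-4/27 + pi**2/27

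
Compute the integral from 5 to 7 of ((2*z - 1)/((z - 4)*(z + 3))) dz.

Factor the denominator: z**2 - z - 12 = (z + 3)(z - 4).
Partial fractions: (2*z - 1)/((z - 4)*(z + 3)) = 1/(z + 3) + 1/(z - 4).
An antiderivative is F(z) = log(z - 4) + log(z + 3).
Then F(7) - F(5) = (log(30)) - (log(8)) = log(15/4).

log(15/4)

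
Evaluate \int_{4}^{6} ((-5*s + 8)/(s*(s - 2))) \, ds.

log(8/81)

Factor the denominator: s**2 - 2*s = s(s - 2).
Partial fractions: (-5*s + 8)/(s*(s - 2)) = -4/s - 1/(s - 2).
An antiderivative is F(s) = -4*log(s) - log(s - 2).
Then F(6) - F(4) = (-4*log(3) - 6*log(2)) - (-9*log(2)) = log(8/81).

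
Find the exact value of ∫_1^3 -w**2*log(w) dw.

Integrate by parts once (u = ln w, dv = -w**2 dw).
An antiderivative is F(w) = -w**3*(3*log(w) - 1)/9.
Then F(3) - F(1) = (3 - 9*log(3)) - (1/9) = 26/9 - 9*log(3).

26/9 - 9*log(3)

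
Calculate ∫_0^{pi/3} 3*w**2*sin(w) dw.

Integrate by parts twice (u = w^2, dv = 3*sin(w) dw).
An antiderivative is F(w) = -3*w**2*cos(w) + 6*w*sin(w) + 6*cos(w).
Then F(pi/3) - F(0) = (-pi**2/6 + 3 + sqrt(3)*pi) - (6) = -3 - pi**2/6 + sqrt(3)*pi.

-3 - pi**2/6 + sqrt(3)*pi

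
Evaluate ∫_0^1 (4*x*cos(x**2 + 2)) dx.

Let u = x**2 + 2, so du = 2*x dx. When x = 0, u = 2; when x = 1, u = 3.
The integral becomes 2·∫ cos(u) du from 2 to 3, with antiderivative 2*sin(u).
Back in x: F(x) = 2*sin(x**2 + 2).
Then F(1) - F(0) = (2*sin(3)) - (2*sin(2)) = -2*sin(2) + 2*sin(3).

-2*sin(2) + 2*sin(3)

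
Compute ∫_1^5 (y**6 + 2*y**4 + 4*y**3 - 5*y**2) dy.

1346888/105

By the power rule, an antiderivative is F(y) = y**7/7 + 2*y**5/5 + y**4 - 5*y**3/3.
Then F(5) - F(1) = (269375/21) - (-13/105) = 1346888/105.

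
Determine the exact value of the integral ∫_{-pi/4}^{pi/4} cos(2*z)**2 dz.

Use the identity cos^2(2*z) = (1 + cos(4*z))/2.
An antiderivative is F(z) = z/2 + sin(4*z)/8.
Then F(pi/4) - F(-pi/4) = (pi/8) - (-pi/8) = pi/4.

pi/4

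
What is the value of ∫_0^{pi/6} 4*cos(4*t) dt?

An antiderivative is F(t) = sin(4*t).
Then F(pi/6) - F(0) = (sqrt(3)/2) - (0) = sqrt(3)/2.

sqrt(3)/2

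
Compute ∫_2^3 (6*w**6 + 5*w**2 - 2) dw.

37685/21

By the power rule, an antiderivative is F(w) = 6*w**7/7 + 5*w**3/3 - 2*w.
Then F(3) - F(2) = (13395/7) - (2500/21) = 37685/21.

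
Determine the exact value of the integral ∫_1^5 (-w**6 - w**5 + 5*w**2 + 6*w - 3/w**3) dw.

By the power rule, an antiderivative is F(w) = -w**7/7 - w**6/6 + 5*w**3/3 + 3*w**2 + 3/(2*w**2).
Then F(5) - F(1) = (-7077781/525) - (41/7) = -7080856/525.

-7080856/525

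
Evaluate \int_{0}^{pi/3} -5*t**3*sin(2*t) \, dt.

Integrate by parts 3 times (u = t^3, dv = -5*sin(2*t) dt).
An antiderivative is F(t) = 5*t**3*cos(2*t)/2 - 15*t**2*sin(2*t)/4 - 15*t*cos(2*t)/4 + 15*sin(2*t)/8.
Then F(pi/3) - F(0) = (-5*sqrt(3)*pi**2/24 - 5*pi**3/108 + 15*sqrt(3)/16 + 5*pi/8) - (0) = -5*sqrt(3)*pi**2/24 - 5*pi**3/108 + 15*sqrt(3)/16 + 5*pi/8.

-5*sqrt(3)*pi**2/24 - 5*pi**3/108 + 15*sqrt(3)/16 + 5*pi/8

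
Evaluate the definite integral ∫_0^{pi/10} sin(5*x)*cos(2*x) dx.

5/21 - sqrt(10 - 2*sqrt(5))/42

Use the identity sin(5*x)cos(2*x) = [sin(7*x) + sin(3*x)]/2.
An antiderivative is F(x) = -cos(3*x)/6 - cos(7*x)/14.
Then F(pi/10) - F(0) = (-sqrt(10 - 2*sqrt(5))/42) - (-5/21) = 5/21 - sqrt(10 - 2*sqrt(5))/42.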